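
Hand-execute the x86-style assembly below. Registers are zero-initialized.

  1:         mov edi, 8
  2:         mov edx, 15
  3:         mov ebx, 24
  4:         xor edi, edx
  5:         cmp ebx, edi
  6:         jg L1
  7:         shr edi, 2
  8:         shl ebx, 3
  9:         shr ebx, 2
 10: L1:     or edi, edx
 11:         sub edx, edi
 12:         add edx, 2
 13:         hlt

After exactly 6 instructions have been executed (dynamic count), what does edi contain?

edi=8
edx=15
ebx=24
edi=8^15=7
cmp ebx, edi  (cmp 24,7)
jg L1: taken
After step 6: edi = 7.

7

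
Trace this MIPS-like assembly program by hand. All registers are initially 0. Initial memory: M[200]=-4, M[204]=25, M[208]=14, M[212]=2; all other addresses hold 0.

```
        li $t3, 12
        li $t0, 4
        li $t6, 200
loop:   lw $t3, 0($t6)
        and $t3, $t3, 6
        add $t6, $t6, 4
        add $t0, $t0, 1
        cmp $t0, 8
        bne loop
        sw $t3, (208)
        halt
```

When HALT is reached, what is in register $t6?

$t3=12
$t0=4
$t6=200
$t3=M[200]=-4
$t3=(-4)&6=4
$t6=200+4=204
$t0=4+1=5
cmp $t0, 8  (cmp 5,8)
bne loop: taken
$t3=M[204]=25
$t3=25&6=0
$t6=204+4=208
$t0=5+1=6
cmp $t0, 8  (cmp 6,8)
bne loop: taken
$t3=M[208]=14
$t3=14&6=6
$t6=208+4=212
$t0=6+1=7
cmp $t0, 8  (cmp 7,8)
bne loop: taken
$t3=M[212]=2
$t3=2&6=2
$t6=212+4=216
$t0=7+1=8
cmp $t0, 8  (cmp 8,8)
bne loop: not taken
sw $t3, (208) → M[208]=2
halt.

216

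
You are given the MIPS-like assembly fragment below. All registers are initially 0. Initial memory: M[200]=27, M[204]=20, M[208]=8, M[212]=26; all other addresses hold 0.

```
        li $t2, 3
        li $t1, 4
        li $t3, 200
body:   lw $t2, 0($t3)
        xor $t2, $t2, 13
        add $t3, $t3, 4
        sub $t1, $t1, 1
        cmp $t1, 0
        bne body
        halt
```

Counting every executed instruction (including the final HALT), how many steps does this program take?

$t2=3
$t1=4
$t3=200
$t2=M[200]=27
$t2=27^13=22
$t3=200+4=204
$t1=4-1=3
cmp $t1, 0  (cmp 3,0)
bne body: taken
$t2=M[204]=20
$t2=20^13=25
$t3=204+4=208
$t1=3-1=2
cmp $t1, 0  (cmp 2,0)
bne body: taken
$t2=M[208]=8
$t2=8^13=5
$t3=208+4=212
$t1=2-1=1
cmp $t1, 0  (cmp 1,0)
bne body: taken
$t2=M[212]=26
$t2=26^13=23
$t3=212+4=216
$t1=1-1=0
cmp $t1, 0  (cmp 0,0)
bne body: not taken
halt.
Total executed instructions: 28.

28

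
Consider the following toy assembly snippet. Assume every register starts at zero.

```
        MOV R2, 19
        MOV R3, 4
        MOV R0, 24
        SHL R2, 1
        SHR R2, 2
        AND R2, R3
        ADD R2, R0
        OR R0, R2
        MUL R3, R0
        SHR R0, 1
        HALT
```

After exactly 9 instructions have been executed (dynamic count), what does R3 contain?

after MOV R2, 19: R2=19
after MOV R3, 4: R3=4
after MOV R0, 24: R0=24
after SHL R2, 1: R2=19<<1=38
after SHR R2, 2: R2=38>>2=9
after AND R2, R3: R2=9&4=0
after ADD R2, R0: R2=0+24=24
after OR R0, R2: R0=24|24=24
after MUL R3, R0: R3=4*24=96
After step 9: R3 = 96.

96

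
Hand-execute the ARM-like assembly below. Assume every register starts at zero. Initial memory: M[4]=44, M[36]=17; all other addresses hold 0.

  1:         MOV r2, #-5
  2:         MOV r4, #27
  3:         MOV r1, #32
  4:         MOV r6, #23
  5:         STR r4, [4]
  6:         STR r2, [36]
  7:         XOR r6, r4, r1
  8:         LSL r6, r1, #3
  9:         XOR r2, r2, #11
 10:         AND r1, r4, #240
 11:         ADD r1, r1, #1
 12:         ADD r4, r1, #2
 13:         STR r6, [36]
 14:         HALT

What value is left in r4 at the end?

MOV r2, #-5 → r2=-5
MOV r4, #27 → r4=27
MOV r1, #32 → r1=32
MOV r6, #23 → r6=23
STR r4, [4] → M[4]=27
STR r2, [36] → M[36]=-5
XOR r6, r4, r1 → r6=27^32=59
LSL r6, r1, #3 → r6=32<<3=256
XOR r2, r2, #11 → r2=(-5)^11=-16
AND r1, r4, #240 → r1=27&240=16
ADD r1, r1, #1 → r1=16+1=17
ADD r4, r1, #2 → r4=17+2=19
STR r6, [36] → M[36]=256
halt.

19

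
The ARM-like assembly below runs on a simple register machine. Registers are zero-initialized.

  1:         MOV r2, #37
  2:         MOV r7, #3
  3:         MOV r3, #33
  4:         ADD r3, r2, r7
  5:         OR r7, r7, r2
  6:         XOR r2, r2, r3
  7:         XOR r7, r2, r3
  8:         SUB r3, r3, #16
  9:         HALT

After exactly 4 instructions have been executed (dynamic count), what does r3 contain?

MOV r2, #37 → r2=37
MOV r7, #3 → r7=3
MOV r3, #33 → r3=33
ADD r3, r2, r7 → r3=37+3=40
After step 4: r3 = 40.

40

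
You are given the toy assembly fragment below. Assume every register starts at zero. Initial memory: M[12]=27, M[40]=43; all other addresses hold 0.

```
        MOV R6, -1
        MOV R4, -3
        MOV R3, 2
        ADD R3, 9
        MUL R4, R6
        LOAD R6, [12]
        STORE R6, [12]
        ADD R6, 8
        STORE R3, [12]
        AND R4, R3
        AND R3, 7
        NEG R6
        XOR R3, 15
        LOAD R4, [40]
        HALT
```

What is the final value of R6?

-35

after MOV R6, -1: R6=-1
after MOV R4, -3: R4=-3
after MOV R3, 2: R3=2
after ADD R3, 9: R3=2+9=11
after MUL R4, R6: R4=(-3)*(-1)=3
after LOAD R6, [12]: R6=M[12]=27
STORE R6, [12] → M[12]=27
after ADD R6, 8: R6=27+8=35
STORE R3, [12] → M[12]=11
after AND R4, R3: R4=3&11=3
after AND R3, 7: R3=11&7=3
after NEG R6: R6=-(35)=-35
after XOR R3, 15: R3=3^15=12
after LOAD R4, [40]: R4=M[40]=43
halt.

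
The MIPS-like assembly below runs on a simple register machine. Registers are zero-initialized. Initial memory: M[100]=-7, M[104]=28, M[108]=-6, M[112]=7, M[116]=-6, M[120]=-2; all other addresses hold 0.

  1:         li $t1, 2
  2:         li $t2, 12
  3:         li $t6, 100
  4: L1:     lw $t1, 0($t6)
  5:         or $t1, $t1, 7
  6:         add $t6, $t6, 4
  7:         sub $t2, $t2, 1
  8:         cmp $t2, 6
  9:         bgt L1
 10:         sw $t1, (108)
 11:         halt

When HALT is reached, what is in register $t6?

124

$t1=2
$t2=12
$t6=100
$t1=M[100]=-7
$t1=(-7)|7=-1
$t6=100+4=104
$t2=12-1=11
cmp $t2, 6  (cmp 11,6)
bgt L1: taken
$t1=M[104]=28
$t1=28|7=31
$t6=104+4=108
$t2=11-1=10
cmp $t2, 6  (cmp 10,6)
bgt L1: taken
$t1=M[108]=-6
$t1=(-6)|7=-1
$t6=108+4=112
$t2=10-1=9
cmp $t2, 6  (cmp 9,6)
bgt L1: taken
$t1=M[112]=7
$t1=7|7=7
$t6=112+4=116
$t2=9-1=8
cmp $t2, 6  (cmp 8,6)
bgt L1: taken
$t1=M[116]=-6
$t1=(-6)|7=-1
$t6=116+4=120
$t2=8-1=7
cmp $t2, 6  (cmp 7,6)
bgt L1: taken
$t1=M[120]=-2
$t1=(-2)|7=-1
$t6=120+4=124
$t2=7-1=6
cmp $t2, 6  (cmp 6,6)
bgt L1: not taken
sw $t1, (108) → M[108]=-1
halt.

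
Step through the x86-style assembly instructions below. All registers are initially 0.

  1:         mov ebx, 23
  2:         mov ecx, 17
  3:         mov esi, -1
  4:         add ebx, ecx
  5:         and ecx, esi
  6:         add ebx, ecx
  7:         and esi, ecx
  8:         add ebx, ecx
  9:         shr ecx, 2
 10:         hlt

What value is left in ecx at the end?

mov ebx, 23 → ebx=23
mov ecx, 17 → ecx=17
mov esi, -1 → esi=-1
add ebx, ecx → ebx=23+17=40
and ecx, esi → ecx=17&(-1)=17
add ebx, ecx → ebx=40+17=57
and esi, ecx → esi=(-1)&17=17
add ebx, ecx → ebx=57+17=74
shr ecx, 2 → ecx=17>>2=4
halt.

4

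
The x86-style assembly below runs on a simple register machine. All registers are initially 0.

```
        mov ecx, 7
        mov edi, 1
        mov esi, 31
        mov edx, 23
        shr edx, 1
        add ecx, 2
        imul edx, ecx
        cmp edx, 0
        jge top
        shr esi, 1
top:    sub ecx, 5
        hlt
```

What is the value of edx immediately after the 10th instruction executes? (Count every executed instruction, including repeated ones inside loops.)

99

ecx=7
edi=1
esi=31
edx=23
edx=23>>1=11
ecx=7+2=9
edx=11*9=99
cmp edx, 0  (cmp 99,0)
jge top: taken
ecx=9-5=4
After step 10: edx = 99.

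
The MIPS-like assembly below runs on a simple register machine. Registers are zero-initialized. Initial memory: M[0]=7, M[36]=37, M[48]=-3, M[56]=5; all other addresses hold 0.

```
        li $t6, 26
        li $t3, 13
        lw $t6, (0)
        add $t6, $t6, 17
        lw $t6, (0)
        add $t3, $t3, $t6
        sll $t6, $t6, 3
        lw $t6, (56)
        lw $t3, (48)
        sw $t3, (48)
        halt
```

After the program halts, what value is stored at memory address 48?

after li $t6, 26: $t6=26
after li $t3, 13: $t3=13
after lw $t6, (0): $t6=M[0]=7
after add $t6, $t6, 17: $t6=7+17=24
after lw $t6, (0): $t6=M[0]=7
after add $t3, $t3, $t6: $t3=13+7=20
after sll $t6, $t6, 3: $t6=7<<3=56
after lw $t6, (56): $t6=M[56]=5
after lw $t3, (48): $t3=M[48]=-3
sw $t3, (48) → M[48]=-3
halt.

-3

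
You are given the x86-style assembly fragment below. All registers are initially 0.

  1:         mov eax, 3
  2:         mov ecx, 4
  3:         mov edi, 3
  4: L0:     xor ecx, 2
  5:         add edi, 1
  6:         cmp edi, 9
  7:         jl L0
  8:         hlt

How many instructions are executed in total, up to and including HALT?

mov eax, 3 → eax=3
mov ecx, 4 → ecx=4
mov edi, 3 → edi=3
xor ecx, 2 → ecx=4^2=6
add edi, 1 → edi=3+1=4
cmp edi, 9  (cmp 4,9)
jl L0: taken
xor ecx, 2 → ecx=6^2=4
add edi, 1 → edi=4+1=5
cmp edi, 9  (cmp 5,9)
jl L0: taken
xor ecx, 2 → ecx=4^2=6
add edi, 1 → edi=5+1=6
cmp edi, 9  (cmp 6,9)
jl L0: taken
xor ecx, 2 → ecx=6^2=4
add edi, 1 → edi=6+1=7
cmp edi, 9  (cmp 7,9)
jl L0: taken
xor ecx, 2 → ecx=4^2=6
add edi, 1 → edi=7+1=8
cmp edi, 9  (cmp 8,9)
jl L0: taken
xor ecx, 2 → ecx=6^2=4
add edi, 1 → edi=8+1=9
cmp edi, 9  (cmp 9,9)
jl L0: not taken
halt.
Total executed instructions: 28.

28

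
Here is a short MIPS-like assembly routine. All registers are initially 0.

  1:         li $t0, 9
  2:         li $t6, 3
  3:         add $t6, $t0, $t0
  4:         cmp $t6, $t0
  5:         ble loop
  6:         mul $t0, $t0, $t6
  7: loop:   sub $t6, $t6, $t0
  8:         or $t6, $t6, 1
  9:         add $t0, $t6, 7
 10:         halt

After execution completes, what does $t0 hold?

li $t0, 9 → $t0=9
li $t6, 3 → $t6=3
add $t6, $t0, $t0 → $t6=9+9=18
cmp $t6, $t0  (cmp 18,9)
ble loop: not taken
mul $t0, $t0, $t6 → $t0=9*18=162
sub $t6, $t6, $t0 → $t6=18-162=-144
or $t6, $t6, 1 → $t6=(-144)|1=-143
add $t0, $t6, 7 → $t0=(-143)+7=-136
halt.

-136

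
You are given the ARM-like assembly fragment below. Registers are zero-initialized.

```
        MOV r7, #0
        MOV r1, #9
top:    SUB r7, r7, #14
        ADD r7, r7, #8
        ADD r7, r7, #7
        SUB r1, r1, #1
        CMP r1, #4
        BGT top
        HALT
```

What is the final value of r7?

r7=0
r1=9
r7=0-14=-14
r7=(-14)+8=-6
r7=(-6)+7=1
r1=9-1=8
CMP r1, #4  (cmp 8,4)
BGT top: taken
r7=1-14=-13
r7=(-13)+8=-5
r7=(-5)+7=2
r1=8-1=7
CMP r1, #4  (cmp 7,4)
BGT top: taken
r7=2-14=-12
r7=(-12)+8=-4
r7=(-4)+7=3
r1=7-1=6
CMP r1, #4  (cmp 6,4)
BGT top: taken
r7=3-14=-11
r7=(-11)+8=-3
r7=(-3)+7=4
r1=6-1=5
CMP r1, #4  (cmp 5,4)
BGT top: taken
r7=4-14=-10
r7=(-10)+8=-2
r7=(-2)+7=5
r1=5-1=4
CMP r1, #4  (cmp 4,4)
BGT top: not taken
halt.

5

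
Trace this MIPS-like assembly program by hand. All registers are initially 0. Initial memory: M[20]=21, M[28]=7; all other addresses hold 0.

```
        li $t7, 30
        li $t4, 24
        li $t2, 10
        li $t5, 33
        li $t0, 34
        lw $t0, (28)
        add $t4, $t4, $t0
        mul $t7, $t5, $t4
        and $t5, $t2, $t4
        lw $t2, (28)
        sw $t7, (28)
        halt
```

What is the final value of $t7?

after li $t7, 30: $t7=30
after li $t4, 24: $t4=24
after li $t2, 10: $t2=10
after li $t5, 33: $t5=33
after li $t0, 34: $t0=34
after lw $t0, (28): $t0=M[28]=7
after add $t4, $t4, $t0: $t4=24+7=31
after mul $t7, $t5, $t4: $t7=33*31=1023
after and $t5, $t2, $t4: $t5=10&31=10
after lw $t2, (28): $t2=M[28]=7
sw $t7, (28) → M[28]=1023
halt.

1023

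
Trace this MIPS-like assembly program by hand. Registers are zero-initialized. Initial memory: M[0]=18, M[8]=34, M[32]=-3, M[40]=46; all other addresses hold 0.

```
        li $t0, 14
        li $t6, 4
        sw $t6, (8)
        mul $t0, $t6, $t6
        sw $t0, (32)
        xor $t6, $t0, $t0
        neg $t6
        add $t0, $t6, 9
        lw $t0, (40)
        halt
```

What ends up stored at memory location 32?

16

after li $t0, 14: $t0=14
after li $t6, 4: $t6=4
sw $t6, (8) → M[8]=4
after mul $t0, $t6, $t6: $t0=4*4=16
sw $t0, (32) → M[32]=16
after xor $t6, $t0, $t0: $t6=16^16=0
after neg $t6: $t6=-(0)=0
after add $t0, $t6, 9: $t0=0+9=9
after lw $t0, (40): $t0=M[40]=46
halt.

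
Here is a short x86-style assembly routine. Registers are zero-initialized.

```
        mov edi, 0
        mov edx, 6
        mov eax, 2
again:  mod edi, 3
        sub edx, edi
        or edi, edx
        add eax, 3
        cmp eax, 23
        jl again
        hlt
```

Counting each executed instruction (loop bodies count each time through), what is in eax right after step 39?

mov edi, 0 → edi=0
mov edx, 6 → edx=6
mov eax, 2 → eax=2
mod edi, 3 → edi=0%3=0
sub edx, edi → edx=6-0=6
or edi, edx → edi=0|6=6
add eax, 3 → eax=2+3=5
cmp eax, 23  (cmp 5,23)
jl again: taken
mod edi, 3 → edi=6%3=0
sub edx, edi → edx=6-0=6
or edi, edx → edi=0|6=6
add eax, 3 → eax=5+3=8
cmp eax, 23  (cmp 8,23)
jl again: taken
mod edi, 3 → edi=6%3=0
sub edx, edi → edx=6-0=6
or edi, edx → edi=0|6=6
add eax, 3 → eax=8+3=11
cmp eax, 23  (cmp 11,23)
jl again: taken
mod edi, 3 → edi=6%3=0
sub edx, edi → edx=6-0=6
or edi, edx → edi=0|6=6
add eax, 3 → eax=11+3=14
cmp eax, 23  (cmp 14,23)
jl again: taken
mod edi, 3 → edi=6%3=0
sub edx, edi → edx=6-0=6
or edi, edx → edi=0|6=6
add eax, 3 → eax=14+3=17
cmp eax, 23  (cmp 17,23)
jl again: taken
mod edi, 3 → edi=6%3=0
sub edx, edi → edx=6-0=6
or edi, edx → edi=0|6=6
add eax, 3 → eax=17+3=20
cmp eax, 23  (cmp 20,23)
jl again: taken
After step 39: eax = 20.

20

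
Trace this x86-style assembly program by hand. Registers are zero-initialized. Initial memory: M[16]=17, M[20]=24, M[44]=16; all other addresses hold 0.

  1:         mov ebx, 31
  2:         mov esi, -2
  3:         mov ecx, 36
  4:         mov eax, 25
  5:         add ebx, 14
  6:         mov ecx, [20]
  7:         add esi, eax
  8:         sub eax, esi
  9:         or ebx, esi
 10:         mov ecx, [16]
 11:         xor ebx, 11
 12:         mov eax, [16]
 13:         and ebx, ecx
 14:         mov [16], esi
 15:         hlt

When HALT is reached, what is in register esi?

mov ebx, 31 → ebx=31
mov esi, -2 → esi=-2
mov ecx, 36 → ecx=36
mov eax, 25 → eax=25
add ebx, 14 → ebx=31+14=45
mov ecx, [20] → ecx=M[20]=24
add esi, eax → esi=(-2)+25=23
sub eax, esi → eax=25-23=2
or ebx, esi → ebx=45|23=63
mov ecx, [16] → ecx=M[16]=17
xor ebx, 11 → ebx=63^11=52
mov eax, [16] → eax=M[16]=17
and ebx, ecx → ebx=52&17=16
mov [16], esi → M[16]=23
halt.

23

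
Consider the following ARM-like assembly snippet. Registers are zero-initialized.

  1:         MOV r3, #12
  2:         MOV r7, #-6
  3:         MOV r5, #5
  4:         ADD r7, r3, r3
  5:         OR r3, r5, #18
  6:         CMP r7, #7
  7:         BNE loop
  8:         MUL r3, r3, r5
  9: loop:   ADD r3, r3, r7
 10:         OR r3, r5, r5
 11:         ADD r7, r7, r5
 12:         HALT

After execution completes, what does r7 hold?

MOV r3, #12 → r3=12
MOV r7, #-6 → r7=-6
MOV r5, #5 → r5=5
ADD r7, r3, r3 → r7=12+12=24
OR r3, r5, #18 → r3=5|18=23
CMP r7, #7  (cmp 24,7)
BNE loop: taken
ADD r3, r3, r7 → r3=23+24=47
OR r3, r5, r5 → r3=5|5=5
ADD r7, r7, r5 → r7=24+5=29
halt.

29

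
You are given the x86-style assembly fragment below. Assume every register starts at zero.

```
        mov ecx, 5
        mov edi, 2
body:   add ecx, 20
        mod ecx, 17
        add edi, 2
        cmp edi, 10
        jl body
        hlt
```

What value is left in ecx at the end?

after mov ecx, 5: ecx=5
after mov edi, 2: edi=2
after add ecx, 20: ecx=5+20=25
after mod ecx, 17: ecx=25%17=8
after add edi, 2: edi=2+2=4
cmp edi, 10  (cmp 4,10)
jl body: taken
after add ecx, 20: ecx=8+20=28
after mod ecx, 17: ecx=28%17=11
after add edi, 2: edi=4+2=6
cmp edi, 10  (cmp 6,10)
jl body: taken
after add ecx, 20: ecx=11+20=31
after mod ecx, 17: ecx=31%17=14
after add edi, 2: edi=6+2=8
cmp edi, 10  (cmp 8,10)
jl body: taken
after add ecx, 20: ecx=14+20=34
after mod ecx, 17: ecx=34%17=0
after add edi, 2: edi=8+2=10
cmp edi, 10  (cmp 10,10)
jl body: not taken
halt.

0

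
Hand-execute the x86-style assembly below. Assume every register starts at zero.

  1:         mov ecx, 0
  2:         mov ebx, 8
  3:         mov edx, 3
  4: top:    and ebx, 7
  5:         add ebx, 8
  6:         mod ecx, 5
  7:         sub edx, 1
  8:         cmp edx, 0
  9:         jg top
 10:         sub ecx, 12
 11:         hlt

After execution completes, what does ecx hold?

-12

mov ecx, 0 → ecx=0
mov ebx, 8 → ebx=8
mov edx, 3 → edx=3
and ebx, 7 → ebx=8&7=0
add ebx, 8 → ebx=0+8=8
mod ecx, 5 → ecx=0%5=0
sub edx, 1 → edx=3-1=2
cmp edx, 0  (cmp 2,0)
jg top: taken
and ebx, 7 → ebx=8&7=0
add ebx, 8 → ebx=0+8=8
mod ecx, 5 → ecx=0%5=0
sub edx, 1 → edx=2-1=1
cmp edx, 0  (cmp 1,0)
jg top: taken
and ebx, 7 → ebx=8&7=0
add ebx, 8 → ebx=0+8=8
mod ecx, 5 → ecx=0%5=0
sub edx, 1 → edx=1-1=0
cmp edx, 0  (cmp 0,0)
jg top: not taken
sub ecx, 12 → ecx=0-12=-12
halt.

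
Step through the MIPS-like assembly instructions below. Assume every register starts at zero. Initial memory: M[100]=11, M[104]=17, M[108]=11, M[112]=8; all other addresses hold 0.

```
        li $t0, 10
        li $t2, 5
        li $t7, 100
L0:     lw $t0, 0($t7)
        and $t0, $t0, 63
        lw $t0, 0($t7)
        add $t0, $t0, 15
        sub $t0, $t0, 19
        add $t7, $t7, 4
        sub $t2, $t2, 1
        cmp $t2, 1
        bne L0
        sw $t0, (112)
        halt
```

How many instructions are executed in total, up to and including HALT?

$t0=10
$t2=5
$t7=100
$t0=M[100]=11
$t0=11&63=11
$t0=M[100]=11
$t0=11+15=26
$t0=26-19=7
$t7=100+4=104
$t2=5-1=4
cmp $t2, 1  (cmp 4,1)
bne L0: taken
$t0=M[104]=17
$t0=17&63=17
$t0=M[104]=17
$t0=17+15=32
$t0=32-19=13
$t7=104+4=108
$t2=4-1=3
cmp $t2, 1  (cmp 3,1)
bne L0: taken
$t0=M[108]=11
$t0=11&63=11
$t0=M[108]=11
$t0=11+15=26
$t0=26-19=7
$t7=108+4=112
$t2=3-1=2
cmp $t2, 1  (cmp 2,1)
bne L0: taken
$t0=M[112]=8
$t0=8&63=8
$t0=M[112]=8
$t0=8+15=23
$t0=23-19=4
$t7=112+4=116
$t2=2-1=1
cmp $t2, 1  (cmp 1,1)
bne L0: not taken
sw $t0, (112) → M[112]=4
halt.
Total executed instructions: 41.

41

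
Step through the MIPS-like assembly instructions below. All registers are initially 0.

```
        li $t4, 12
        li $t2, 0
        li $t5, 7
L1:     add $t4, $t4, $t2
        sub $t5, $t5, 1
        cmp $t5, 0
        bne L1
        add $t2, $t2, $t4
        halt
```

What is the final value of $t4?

$t4=12
$t2=0
$t5=7
$t4=12+0=12
$t5=7-1=6
cmp $t5, 0  (cmp 6,0)
bne L1: taken
$t4=12+0=12
$t5=6-1=5
cmp $t5, 0  (cmp 5,0)
bne L1: taken
$t4=12+0=12
$t5=5-1=4
cmp $t5, 0  (cmp 4,0)
bne L1: taken
$t4=12+0=12
$t5=4-1=3
cmp $t5, 0  (cmp 3,0)
bne L1: taken
$t4=12+0=12
$t5=3-1=2
cmp $t5, 0  (cmp 2,0)
bne L1: taken
$t4=12+0=12
$t5=2-1=1
cmp $t5, 0  (cmp 1,0)
bne L1: taken
$t4=12+0=12
$t5=1-1=0
cmp $t5, 0  (cmp 0,0)
bne L1: not taken
$t2=0+12=12
halt.

12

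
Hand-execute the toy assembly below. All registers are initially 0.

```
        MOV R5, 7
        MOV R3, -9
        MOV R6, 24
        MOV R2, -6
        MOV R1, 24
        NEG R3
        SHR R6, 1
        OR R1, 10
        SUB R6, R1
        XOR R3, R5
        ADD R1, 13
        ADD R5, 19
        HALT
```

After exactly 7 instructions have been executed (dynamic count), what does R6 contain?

12

MOV R5, 7 → R5=7
MOV R3, -9 → R3=-9
MOV R6, 24 → R6=24
MOV R2, -6 → R2=-6
MOV R1, 24 → R1=24
NEG R3 → R3=-(-9)=9
SHR R6, 1 → R6=24>>1=12
After step 7: R6 = 12.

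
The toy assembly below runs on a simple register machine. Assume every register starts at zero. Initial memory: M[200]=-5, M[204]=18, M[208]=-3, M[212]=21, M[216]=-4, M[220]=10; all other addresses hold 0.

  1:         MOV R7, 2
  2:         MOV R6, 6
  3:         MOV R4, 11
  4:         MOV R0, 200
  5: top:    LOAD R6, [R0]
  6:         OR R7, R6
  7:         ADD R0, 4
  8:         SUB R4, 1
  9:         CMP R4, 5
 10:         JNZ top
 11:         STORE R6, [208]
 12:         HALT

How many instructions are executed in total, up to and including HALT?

42

after MOV R7, 2: R7=2
after MOV R6, 6: R6=6
after MOV R4, 11: R4=11
after MOV R0, 200: R0=200
after LOAD R6, [R0]: R6=M[200]=-5
after OR R7, R6: R7=2|(-5)=-5
after ADD R0, 4: R0=200+4=204
after SUB R4, 1: R4=11-1=10
CMP R4, 5  (cmp 10,5)
JNZ top: taken
after LOAD R6, [R0]: R6=M[204]=18
after OR R7, R6: R7=(-5)|18=-5
after ADD R0, 4: R0=204+4=208
after SUB R4, 1: R4=10-1=9
CMP R4, 5  (cmp 9,5)
JNZ top: taken
after LOAD R6, [R0]: R6=M[208]=-3
after OR R7, R6: R7=(-5)|(-3)=-1
after ADD R0, 4: R0=208+4=212
after SUB R4, 1: R4=9-1=8
CMP R4, 5  (cmp 8,5)
JNZ top: taken
after LOAD R6, [R0]: R6=M[212]=21
after OR R7, R6: R7=(-1)|21=-1
after ADD R0, 4: R0=212+4=216
after SUB R4, 1: R4=8-1=7
CMP R4, 5  (cmp 7,5)
JNZ top: taken
after LOAD R6, [R0]: R6=M[216]=-4
after OR R7, R6: R7=(-1)|(-4)=-1
after ADD R0, 4: R0=216+4=220
after SUB R4, 1: R4=7-1=6
CMP R4, 5  (cmp 6,5)
JNZ top: taken
after LOAD R6, [R0]: R6=M[220]=10
after OR R7, R6: R7=(-1)|10=-1
after ADD R0, 4: R0=220+4=224
after SUB R4, 1: R4=6-1=5
CMP R4, 5  (cmp 5,5)
JNZ top: not taken
STORE R6, [208] → M[208]=10
halt.
Total executed instructions: 42.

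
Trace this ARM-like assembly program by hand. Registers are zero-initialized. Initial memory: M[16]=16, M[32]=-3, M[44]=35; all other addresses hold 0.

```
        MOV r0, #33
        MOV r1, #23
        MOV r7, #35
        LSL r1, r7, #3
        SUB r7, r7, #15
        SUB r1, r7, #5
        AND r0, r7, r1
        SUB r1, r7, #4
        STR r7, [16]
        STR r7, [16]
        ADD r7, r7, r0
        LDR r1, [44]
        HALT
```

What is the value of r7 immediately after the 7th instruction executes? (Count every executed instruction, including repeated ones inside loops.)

20

r0=33
r1=23
r7=35
r1=35<<3=280
r7=35-15=20
r1=20-5=15
r0=20&15=4
After step 7: r7 = 20.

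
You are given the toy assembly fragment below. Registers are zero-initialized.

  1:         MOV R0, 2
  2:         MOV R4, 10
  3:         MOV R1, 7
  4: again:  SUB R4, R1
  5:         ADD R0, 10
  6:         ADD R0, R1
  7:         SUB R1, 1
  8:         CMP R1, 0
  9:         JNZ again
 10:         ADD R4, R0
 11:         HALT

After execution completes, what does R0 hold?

100

MOV R0, 2 → R0=2
MOV R4, 10 → R4=10
MOV R1, 7 → R1=7
SUB R4, R1 → R4=10-7=3
ADD R0, 10 → R0=2+10=12
ADD R0, R1 → R0=12+7=19
SUB R1, 1 → R1=7-1=6
CMP R1, 0  (cmp 6,0)
JNZ again: taken
SUB R4, R1 → R4=3-6=-3
ADD R0, 10 → R0=19+10=29
ADD R0, R1 → R0=29+6=35
SUB R1, 1 → R1=6-1=5
CMP R1, 0  (cmp 5,0)
JNZ again: taken
SUB R4, R1 → R4=(-3)-5=-8
ADD R0, 10 → R0=35+10=45
ADD R0, R1 → R0=45+5=50
SUB R1, 1 → R1=5-1=4
CMP R1, 0  (cmp 4,0)
JNZ again: taken
SUB R4, R1 → R4=(-8)-4=-12
ADD R0, 10 → R0=50+10=60
ADD R0, R1 → R0=60+4=64
SUB R1, 1 → R1=4-1=3
CMP R1, 0  (cmp 3,0)
JNZ again: taken
SUB R4, R1 → R4=(-12)-3=-15
ADD R0, 10 → R0=64+10=74
ADD R0, R1 → R0=74+3=77
SUB R1, 1 → R1=3-1=2
CMP R1, 0  (cmp 2,0)
JNZ again: taken
SUB R4, R1 → R4=(-15)-2=-17
ADD R0, 10 → R0=77+10=87
ADD R0, R1 → R0=87+2=89
SUB R1, 1 → R1=2-1=1
CMP R1, 0  (cmp 1,0)
JNZ again: taken
SUB R4, R1 → R4=(-17)-1=-18
ADD R0, 10 → R0=89+10=99
ADD R0, R1 → R0=99+1=100
SUB R1, 1 → R1=1-1=0
CMP R1, 0  (cmp 0,0)
JNZ again: not taken
ADD R4, R0 → R4=(-18)+100=82
halt.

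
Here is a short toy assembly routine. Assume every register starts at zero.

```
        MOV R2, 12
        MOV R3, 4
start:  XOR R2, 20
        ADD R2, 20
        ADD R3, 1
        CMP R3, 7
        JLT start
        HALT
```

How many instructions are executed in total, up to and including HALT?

18

MOV R2, 12 → R2=12
MOV R3, 4 → R3=4
XOR R2, 20 → R2=12^20=24
ADD R2, 20 → R2=24+20=44
ADD R3, 1 → R3=4+1=5
CMP R3, 7  (cmp 5,7)
JLT start: taken
XOR R2, 20 → R2=44^20=56
ADD R2, 20 → R2=56+20=76
ADD R3, 1 → R3=5+1=6
CMP R3, 7  (cmp 6,7)
JLT start: taken
XOR R2, 20 → R2=76^20=88
ADD R2, 20 → R2=88+20=108
ADD R3, 1 → R3=6+1=7
CMP R3, 7  (cmp 7,7)
JLT start: not taken
halt.
Total executed instructions: 18.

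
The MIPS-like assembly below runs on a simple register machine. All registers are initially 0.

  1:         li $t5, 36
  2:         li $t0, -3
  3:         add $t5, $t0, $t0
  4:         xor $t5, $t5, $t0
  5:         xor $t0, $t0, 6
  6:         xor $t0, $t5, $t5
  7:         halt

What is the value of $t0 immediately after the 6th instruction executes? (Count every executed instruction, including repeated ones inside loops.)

$t5=36
$t0=-3
$t5=(-3)+(-3)=-6
$t5=(-6)^(-3)=7
$t0=(-3)^6=-5
$t0=7^7=0
After step 6: $t0 = 0.

0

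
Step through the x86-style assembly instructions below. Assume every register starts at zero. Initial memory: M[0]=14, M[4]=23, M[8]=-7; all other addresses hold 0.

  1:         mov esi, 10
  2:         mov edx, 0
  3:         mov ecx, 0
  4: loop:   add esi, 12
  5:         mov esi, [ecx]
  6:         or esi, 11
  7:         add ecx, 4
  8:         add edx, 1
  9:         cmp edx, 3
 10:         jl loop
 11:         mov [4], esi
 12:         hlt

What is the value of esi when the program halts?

-5

esi=10
edx=0
ecx=0
esi=10+12=22
esi=M[0]=14
esi=14|11=15
ecx=0+4=4
edx=0+1=1
cmp edx, 3  (cmp 1,3)
jl loop: taken
esi=15+12=27
esi=M[4]=23
esi=23|11=31
ecx=4+4=8
edx=1+1=2
cmp edx, 3  (cmp 2,3)
jl loop: taken
esi=31+12=43
esi=M[8]=-7
esi=(-7)|11=-5
ecx=8+4=12
edx=2+1=3
cmp edx, 3  (cmp 3,3)
jl loop: not taken
mov [4], esi → M[4]=-5
halt.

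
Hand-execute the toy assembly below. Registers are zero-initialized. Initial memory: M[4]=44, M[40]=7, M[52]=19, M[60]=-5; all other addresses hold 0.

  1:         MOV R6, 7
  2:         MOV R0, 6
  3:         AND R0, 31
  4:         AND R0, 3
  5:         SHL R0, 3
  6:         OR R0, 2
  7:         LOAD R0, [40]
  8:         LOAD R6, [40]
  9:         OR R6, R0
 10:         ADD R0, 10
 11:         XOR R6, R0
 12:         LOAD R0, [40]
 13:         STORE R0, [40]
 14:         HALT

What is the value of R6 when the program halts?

22

after MOV R6, 7: R6=7
after MOV R0, 6: R0=6
after AND R0, 31: R0=6&31=6
after AND R0, 3: R0=6&3=2
after SHL R0, 3: R0=2<<3=16
after OR R0, 2: R0=16|2=18
after LOAD R0, [40]: R0=M[40]=7
after LOAD R6, [40]: R6=M[40]=7
after OR R6, R0: R6=7|7=7
after ADD R0, 10: R0=7+10=17
after XOR R6, R0: R6=7^17=22
after LOAD R0, [40]: R0=M[40]=7
STORE R0, [40] → M[40]=7
halt.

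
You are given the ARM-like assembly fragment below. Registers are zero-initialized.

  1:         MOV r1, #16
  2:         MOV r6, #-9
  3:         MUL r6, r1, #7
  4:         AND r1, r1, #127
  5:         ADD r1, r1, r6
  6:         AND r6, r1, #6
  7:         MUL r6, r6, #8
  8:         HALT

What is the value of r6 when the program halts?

r1=16
r6=-9
r6=16*7=112
r1=16&127=16
r1=16+112=128
r6=128&6=0
r6=0*8=0
halt.

0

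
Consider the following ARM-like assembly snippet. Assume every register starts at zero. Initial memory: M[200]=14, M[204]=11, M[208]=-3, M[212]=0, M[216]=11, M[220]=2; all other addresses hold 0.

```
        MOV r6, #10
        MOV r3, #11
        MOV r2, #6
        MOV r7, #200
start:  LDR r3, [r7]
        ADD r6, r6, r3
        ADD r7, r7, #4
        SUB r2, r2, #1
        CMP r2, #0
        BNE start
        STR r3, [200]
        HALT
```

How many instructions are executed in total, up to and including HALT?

MOV r6, #10 → r6=10
MOV r3, #11 → r3=11
MOV r2, #6 → r2=6
MOV r7, #200 → r7=200
LDR r3, [r7] → r3=M[200]=14
ADD r6, r6, r3 → r6=10+14=24
ADD r7, r7, #4 → r7=200+4=204
SUB r2, r2, #1 → r2=6-1=5
CMP r2, #0  (cmp 5,0)
BNE start: taken
LDR r3, [r7] → r3=M[204]=11
ADD r6, r6, r3 → r6=24+11=35
ADD r7, r7, #4 → r7=204+4=208
SUB r2, r2, #1 → r2=5-1=4
CMP r2, #0  (cmp 4,0)
BNE start: taken
LDR r3, [r7] → r3=M[208]=-3
ADD r6, r6, r3 → r6=35+(-3)=32
ADD r7, r7, #4 → r7=208+4=212
SUB r2, r2, #1 → r2=4-1=3
CMP r2, #0  (cmp 3,0)
BNE start: taken
LDR r3, [r7] → r3=M[212]=0
ADD r6, r6, r3 → r6=32+0=32
ADD r7, r7, #4 → r7=212+4=216
SUB r2, r2, #1 → r2=3-1=2
CMP r2, #0  (cmp 2,0)
BNE start: taken
LDR r3, [r7] → r3=M[216]=11
ADD r6, r6, r3 → r6=32+11=43
ADD r7, r7, #4 → r7=216+4=220
SUB r2, r2, #1 → r2=2-1=1
CMP r2, #0  (cmp 1,0)
BNE start: taken
LDR r3, [r7] → r3=M[220]=2
ADD r6, r6, r3 → r6=43+2=45
ADD r7, r7, #4 → r7=220+4=224
SUB r2, r2, #1 → r2=1-1=0
CMP r2, #0  (cmp 0,0)
BNE start: not taken
STR r3, [200] → M[200]=2
halt.
Total executed instructions: 42.

42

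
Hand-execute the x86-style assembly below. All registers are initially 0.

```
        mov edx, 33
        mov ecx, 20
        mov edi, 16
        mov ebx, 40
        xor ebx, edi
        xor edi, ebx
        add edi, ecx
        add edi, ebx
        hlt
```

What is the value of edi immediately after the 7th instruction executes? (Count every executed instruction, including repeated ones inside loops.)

after mov edx, 33: edx=33
after mov ecx, 20: ecx=20
after mov edi, 16: edi=16
after mov ebx, 40: ebx=40
after xor ebx, edi: ebx=40^16=56
after xor edi, ebx: edi=16^56=40
after add edi, ecx: edi=40+20=60
After step 7: edi = 60.

60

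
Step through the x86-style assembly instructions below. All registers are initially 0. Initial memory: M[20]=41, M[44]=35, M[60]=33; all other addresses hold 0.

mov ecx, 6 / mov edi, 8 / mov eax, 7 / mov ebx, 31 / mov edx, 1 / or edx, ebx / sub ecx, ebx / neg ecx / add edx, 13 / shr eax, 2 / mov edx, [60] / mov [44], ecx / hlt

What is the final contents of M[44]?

25

mov ecx, 6 → ecx=6
mov edi, 8 → edi=8
mov eax, 7 → eax=7
mov ebx, 31 → ebx=31
mov edx, 1 → edx=1
or edx, ebx → edx=1|31=31
sub ecx, ebx → ecx=6-31=-25
neg ecx → ecx=-(-25)=25
add edx, 13 → edx=31+13=44
shr eax, 2 → eax=7>>2=1
mov edx, [60] → edx=M[60]=33
mov [44], ecx → M[44]=25
halt.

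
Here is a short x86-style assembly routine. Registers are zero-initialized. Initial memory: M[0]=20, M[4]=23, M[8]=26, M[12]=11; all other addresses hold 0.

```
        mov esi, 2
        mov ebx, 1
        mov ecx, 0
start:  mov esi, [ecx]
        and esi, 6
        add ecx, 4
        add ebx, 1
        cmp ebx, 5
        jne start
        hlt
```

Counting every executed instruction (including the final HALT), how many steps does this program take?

28

after mov esi, 2: esi=2
after mov ebx, 1: ebx=1
after mov ecx, 0: ecx=0
after mov esi, [ecx]: esi=M[0]=20
after and esi, 6: esi=20&6=4
after add ecx, 4: ecx=0+4=4
after add ebx, 1: ebx=1+1=2
cmp ebx, 5  (cmp 2,5)
jne start: taken
after mov esi, [ecx]: esi=M[4]=23
after and esi, 6: esi=23&6=6
after add ecx, 4: ecx=4+4=8
after add ebx, 1: ebx=2+1=3
cmp ebx, 5  (cmp 3,5)
jne start: taken
after mov esi, [ecx]: esi=M[8]=26
after and esi, 6: esi=26&6=2
after add ecx, 4: ecx=8+4=12
after add ebx, 1: ebx=3+1=4
cmp ebx, 5  (cmp 4,5)
jne start: taken
after mov esi, [ecx]: esi=M[12]=11
after and esi, 6: esi=11&6=2
after add ecx, 4: ecx=12+4=16
after add ebx, 1: ebx=4+1=5
cmp ebx, 5  (cmp 5,5)
jne start: not taken
halt.
Total executed instructions: 28.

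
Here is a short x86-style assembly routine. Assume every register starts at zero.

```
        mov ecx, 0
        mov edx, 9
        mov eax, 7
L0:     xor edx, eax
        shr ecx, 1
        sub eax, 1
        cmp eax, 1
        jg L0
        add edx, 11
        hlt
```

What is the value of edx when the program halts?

19

after mov ecx, 0: ecx=0
after mov edx, 9: edx=9
after mov eax, 7: eax=7
after xor edx, eax: edx=9^7=14
after shr ecx, 1: ecx=0>>1=0
after sub eax, 1: eax=7-1=6
cmp eax, 1  (cmp 6,1)
jg L0: taken
after xor edx, eax: edx=14^6=8
after shr ecx, 1: ecx=0>>1=0
after sub eax, 1: eax=6-1=5
cmp eax, 1  (cmp 5,1)
jg L0: taken
after xor edx, eax: edx=8^5=13
after shr ecx, 1: ecx=0>>1=0
after sub eax, 1: eax=5-1=4
cmp eax, 1  (cmp 4,1)
jg L0: taken
after xor edx, eax: edx=13^4=9
after shr ecx, 1: ecx=0>>1=0
after sub eax, 1: eax=4-1=3
cmp eax, 1  (cmp 3,1)
jg L0: taken
after xor edx, eax: edx=9^3=10
after shr ecx, 1: ecx=0>>1=0
after sub eax, 1: eax=3-1=2
cmp eax, 1  (cmp 2,1)
jg L0: taken
after xor edx, eax: edx=10^2=8
after shr ecx, 1: ecx=0>>1=0
after sub eax, 1: eax=2-1=1
cmp eax, 1  (cmp 1,1)
jg L0: not taken
after add edx, 11: edx=8+11=19
halt.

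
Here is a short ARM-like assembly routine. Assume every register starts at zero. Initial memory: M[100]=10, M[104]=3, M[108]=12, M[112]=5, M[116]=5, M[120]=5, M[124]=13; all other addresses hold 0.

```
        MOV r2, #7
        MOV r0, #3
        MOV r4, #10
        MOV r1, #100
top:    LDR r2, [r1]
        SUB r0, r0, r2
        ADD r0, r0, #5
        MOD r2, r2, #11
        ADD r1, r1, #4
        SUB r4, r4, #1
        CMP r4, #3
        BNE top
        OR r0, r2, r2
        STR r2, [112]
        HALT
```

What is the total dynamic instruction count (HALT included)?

63

after MOV r2, #7: r2=7
after MOV r0, #3: r0=3
after MOV r4, #10: r4=10
after MOV r1, #100: r1=100
after LDR r2, [r1]: r2=M[100]=10
after SUB r0, r0, r2: r0=3-10=-7
after ADD r0, r0, #5: r0=(-7)+5=-2
after MOD r2, r2, #11: r2=10%11=10
after ADD r1, r1, #4: r1=100+4=104
after SUB r4, r4, #1: r4=10-1=9
CMP r4, #3  (cmp 9,3)
BNE top: taken
after LDR r2, [r1]: r2=M[104]=3
after SUB r0, r0, r2: r0=(-2)-3=-5
after ADD r0, r0, #5: r0=(-5)+5=0
after MOD r2, r2, #11: r2=3%11=3
after ADD r1, r1, #4: r1=104+4=108
after SUB r4, r4, #1: r4=9-1=8
CMP r4, #3  (cmp 8,3)
BNE top: taken
after LDR r2, [r1]: r2=M[108]=12
after SUB r0, r0, r2: r0=0-12=-12
after ADD r0, r0, #5: r0=(-12)+5=-7
after MOD r2, r2, #11: r2=12%11=1
after ADD r1, r1, #4: r1=108+4=112
after SUB r4, r4, #1: r4=8-1=7
CMP r4, #3  (cmp 7,3)
BNE top: taken
after LDR r2, [r1]: r2=M[112]=5
after SUB r0, r0, r2: r0=(-7)-5=-12
after ADD r0, r0, #5: r0=(-12)+5=-7
after MOD r2, r2, #11: r2=5%11=5
after ADD r1, r1, #4: r1=112+4=116
after SUB r4, r4, #1: r4=7-1=6
CMP r4, #3  (cmp 6,3)
BNE top: taken
after LDR r2, [r1]: r2=M[116]=5
after SUB r0, r0, r2: r0=(-7)-5=-12
after ADD r0, r0, #5: r0=(-12)+5=-7
after MOD r2, r2, #11: r2=5%11=5
after ADD r1, r1, #4: r1=116+4=120
after SUB r4, r4, #1: r4=6-1=5
CMP r4, #3  (cmp 5,3)
BNE top: taken
after LDR r2, [r1]: r2=M[120]=5
after SUB r0, r0, r2: r0=(-7)-5=-12
after ADD r0, r0, #5: r0=(-12)+5=-7
after MOD r2, r2, #11: r2=5%11=5
after ADD r1, r1, #4: r1=120+4=124
after SUB r4, r4, #1: r4=5-1=4
CMP r4, #3  (cmp 4,3)
BNE top: taken
after LDR r2, [r1]: r2=M[124]=13
after SUB r0, r0, r2: r0=(-7)-13=-20
after ADD r0, r0, #5: r0=(-20)+5=-15
after MOD r2, r2, #11: r2=13%11=2
after ADD r1, r1, #4: r1=124+4=128
after SUB r4, r4, #1: r4=4-1=3
CMP r4, #3  (cmp 3,3)
BNE top: not taken
after OR r0, r2, r2: r0=2|2=2
STR r2, [112] → M[112]=2
halt.
Total executed instructions: 63.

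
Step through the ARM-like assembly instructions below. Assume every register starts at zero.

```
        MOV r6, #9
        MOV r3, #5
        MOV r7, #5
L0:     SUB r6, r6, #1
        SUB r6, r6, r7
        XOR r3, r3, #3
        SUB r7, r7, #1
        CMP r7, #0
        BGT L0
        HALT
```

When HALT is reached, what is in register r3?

after MOV r6, #9: r6=9
after MOV r3, #5: r3=5
after MOV r7, #5: r7=5
after SUB r6, r6, #1: r6=9-1=8
after SUB r6, r6, r7: r6=8-5=3
after XOR r3, r3, #3: r3=5^3=6
after SUB r7, r7, #1: r7=5-1=4
CMP r7, #0  (cmp 4,0)
BGT L0: taken
after SUB r6, r6, #1: r6=3-1=2
after SUB r6, r6, r7: r6=2-4=-2
after XOR r3, r3, #3: r3=6^3=5
after SUB r7, r7, #1: r7=4-1=3
CMP r7, #0  (cmp 3,0)
BGT L0: taken
after SUB r6, r6, #1: r6=(-2)-1=-3
after SUB r6, r6, r7: r6=(-3)-3=-6
after XOR r3, r3, #3: r3=5^3=6
after SUB r7, r7, #1: r7=3-1=2
CMP r7, #0  (cmp 2,0)
BGT L0: taken
after SUB r6, r6, #1: r6=(-6)-1=-7
after SUB r6, r6, r7: r6=(-7)-2=-9
after XOR r3, r3, #3: r3=6^3=5
after SUB r7, r7, #1: r7=2-1=1
CMP r7, #0  (cmp 1,0)
BGT L0: taken
after SUB r6, r6, #1: r6=(-9)-1=-10
after SUB r6, r6, r7: r6=(-10)-1=-11
after XOR r3, r3, #3: r3=5^3=6
after SUB r7, r7, #1: r7=1-1=0
CMP r7, #0  (cmp 0,0)
BGT L0: not taken
halt.

6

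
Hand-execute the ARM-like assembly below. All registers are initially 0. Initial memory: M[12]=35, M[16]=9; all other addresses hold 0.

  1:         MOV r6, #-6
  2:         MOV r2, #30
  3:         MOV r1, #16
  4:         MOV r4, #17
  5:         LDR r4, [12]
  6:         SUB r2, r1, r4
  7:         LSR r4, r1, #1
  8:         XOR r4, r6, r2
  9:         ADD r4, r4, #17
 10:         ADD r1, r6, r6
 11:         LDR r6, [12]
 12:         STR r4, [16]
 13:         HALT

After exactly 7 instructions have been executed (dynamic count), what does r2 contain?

-19

MOV r6, #-6 → r6=-6
MOV r2, #30 → r2=30
MOV r1, #16 → r1=16
MOV r4, #17 → r4=17
LDR r4, [12] → r4=M[12]=35
SUB r2, r1, r4 → r2=16-35=-19
LSR r4, r1, #1 → r4=16>>1=8
After step 7: r2 = -19.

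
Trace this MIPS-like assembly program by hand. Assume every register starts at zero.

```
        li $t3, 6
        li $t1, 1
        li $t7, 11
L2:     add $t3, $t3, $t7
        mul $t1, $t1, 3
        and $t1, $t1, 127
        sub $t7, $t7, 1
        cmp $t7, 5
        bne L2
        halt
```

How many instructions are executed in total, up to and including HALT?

after li $t3, 6: $t3=6
after li $t1, 1: $t1=1
after li $t7, 11: $t7=11
after add $t3, $t3, $t7: $t3=6+11=17
after mul $t1, $t1, 3: $t1=1*3=3
after and $t1, $t1, 127: $t1=3&127=3
after sub $t7, $t7, 1: $t7=11-1=10
cmp $t7, 5  (cmp 10,5)
bne L2: taken
after add $t3, $t3, $t7: $t3=17+10=27
after mul $t1, $t1, 3: $t1=3*3=9
after and $t1, $t1, 127: $t1=9&127=9
after sub $t7, $t7, 1: $t7=10-1=9
cmp $t7, 5  (cmp 9,5)
bne L2: taken
after add $t3, $t3, $t7: $t3=27+9=36
after mul $t1, $t1, 3: $t1=9*3=27
after and $t1, $t1, 127: $t1=27&127=27
after sub $t7, $t7, 1: $t7=9-1=8
cmp $t7, 5  (cmp 8,5)
bne L2: taken
after add $t3, $t3, $t7: $t3=36+8=44
after mul $t1, $t1, 3: $t1=27*3=81
after and $t1, $t1, 127: $t1=81&127=81
after sub $t7, $t7, 1: $t7=8-1=7
cmp $t7, 5  (cmp 7,5)
bne L2: taken
after add $t3, $t3, $t7: $t3=44+7=51
after mul $t1, $t1, 3: $t1=81*3=243
after and $t1, $t1, 127: $t1=243&127=115
after sub $t7, $t7, 1: $t7=7-1=6
cmp $t7, 5  (cmp 6,5)
bne L2: taken
after add $t3, $t3, $t7: $t3=51+6=57
after mul $t1, $t1, 3: $t1=115*3=345
after and $t1, $t1, 127: $t1=345&127=89
after sub $t7, $t7, 1: $t7=6-1=5
cmp $t7, 5  (cmp 5,5)
bne L2: not taken
halt.
Total executed instructions: 40.

40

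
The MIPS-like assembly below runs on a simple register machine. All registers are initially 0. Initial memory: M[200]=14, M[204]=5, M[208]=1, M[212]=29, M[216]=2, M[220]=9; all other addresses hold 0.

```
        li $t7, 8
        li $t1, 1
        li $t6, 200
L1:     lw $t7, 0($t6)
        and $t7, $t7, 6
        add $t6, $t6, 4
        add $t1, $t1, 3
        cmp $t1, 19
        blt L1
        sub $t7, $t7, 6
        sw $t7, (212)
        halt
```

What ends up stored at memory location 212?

-6

$t7=8
$t1=1
$t6=200
$t7=M[200]=14
$t7=14&6=6
$t6=200+4=204
$t1=1+3=4
cmp $t1, 19  (cmp 4,19)
blt L1: taken
$t7=M[204]=5
$t7=5&6=4
$t6=204+4=208
$t1=4+3=7
cmp $t1, 19  (cmp 7,19)
blt L1: taken
$t7=M[208]=1
$t7=1&6=0
$t6=208+4=212
$t1=7+3=10
cmp $t1, 19  (cmp 10,19)
blt L1: taken
$t7=M[212]=29
$t7=29&6=4
$t6=212+4=216
$t1=10+3=13
cmp $t1, 19  (cmp 13,19)
blt L1: taken
$t7=M[216]=2
$t7=2&6=2
$t6=216+4=220
$t1=13+3=16
cmp $t1, 19  (cmp 16,19)
blt L1: taken
$t7=M[220]=9
$t7=9&6=0
$t6=220+4=224
$t1=16+3=19
cmp $t1, 19  (cmp 19,19)
blt L1: not taken
$t7=0-6=-6
sw $t7, (212) → M[212]=-6
halt.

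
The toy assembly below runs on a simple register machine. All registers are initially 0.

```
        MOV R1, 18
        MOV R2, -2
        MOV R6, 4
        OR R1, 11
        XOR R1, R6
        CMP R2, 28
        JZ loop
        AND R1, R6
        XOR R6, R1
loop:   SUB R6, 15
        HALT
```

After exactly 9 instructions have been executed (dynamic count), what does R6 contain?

MOV R1, 18 → R1=18
MOV R2, -2 → R2=-2
MOV R6, 4 → R6=4
OR R1, 11 → R1=18|11=27
XOR R1, R6 → R1=27^4=31
CMP R2, 28  (cmp -2,28)
JZ loop: not taken
AND R1, R6 → R1=31&4=4
XOR R6, R1 → R6=4^4=0
After step 9: R6 = 0.

0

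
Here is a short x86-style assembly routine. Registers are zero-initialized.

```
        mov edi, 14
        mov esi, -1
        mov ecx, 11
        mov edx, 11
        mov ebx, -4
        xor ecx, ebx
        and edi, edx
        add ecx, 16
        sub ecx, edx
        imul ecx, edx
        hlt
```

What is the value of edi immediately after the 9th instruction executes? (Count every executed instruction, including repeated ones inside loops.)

mov edi, 14 → edi=14
mov esi, -1 → esi=-1
mov ecx, 11 → ecx=11
mov edx, 11 → edx=11
mov ebx, -4 → ebx=-4
xor ecx, ebx → ecx=11^(-4)=-9
and edi, edx → edi=14&11=10
add ecx, 16 → ecx=(-9)+16=7
sub ecx, edx → ecx=7-11=-4
After step 9: edi = 10.

10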